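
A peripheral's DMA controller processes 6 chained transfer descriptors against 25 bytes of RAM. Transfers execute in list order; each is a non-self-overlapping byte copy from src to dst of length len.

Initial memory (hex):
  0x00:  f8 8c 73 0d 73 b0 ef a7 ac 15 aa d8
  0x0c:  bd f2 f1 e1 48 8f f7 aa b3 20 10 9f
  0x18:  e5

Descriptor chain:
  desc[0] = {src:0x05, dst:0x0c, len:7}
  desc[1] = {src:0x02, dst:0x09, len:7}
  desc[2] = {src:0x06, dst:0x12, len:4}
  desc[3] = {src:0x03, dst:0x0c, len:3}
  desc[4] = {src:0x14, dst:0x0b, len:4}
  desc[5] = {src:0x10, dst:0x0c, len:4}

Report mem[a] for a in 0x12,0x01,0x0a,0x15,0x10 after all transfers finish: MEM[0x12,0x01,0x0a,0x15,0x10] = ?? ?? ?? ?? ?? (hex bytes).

D0: mem[0x0c..0x12] <- [b0 ef a7 ac 15 aa d8]
D1: mem[0x09..0x0f] <- [73 0d 73 b0 ef a7 ac]
D2: mem[0x12..0x15] <- [ef a7 ac 73]
D3: mem[0x0c..0x0e] <- [0d 73 b0]
D4: mem[0x0b..0x0e] <- [ac 73 10 9f]
D5: mem[0x0c..0x0f] <- [15 aa ef a7]
query mem[0x12]=0xef, mem[0x01]=0x8c, mem[0x0a]=0x0d, mem[0x15]=0x73, mem[0x10]=0x15

MEM[0x12,0x01,0x0a,0x15,0x10] = ef 8c 0d 73 15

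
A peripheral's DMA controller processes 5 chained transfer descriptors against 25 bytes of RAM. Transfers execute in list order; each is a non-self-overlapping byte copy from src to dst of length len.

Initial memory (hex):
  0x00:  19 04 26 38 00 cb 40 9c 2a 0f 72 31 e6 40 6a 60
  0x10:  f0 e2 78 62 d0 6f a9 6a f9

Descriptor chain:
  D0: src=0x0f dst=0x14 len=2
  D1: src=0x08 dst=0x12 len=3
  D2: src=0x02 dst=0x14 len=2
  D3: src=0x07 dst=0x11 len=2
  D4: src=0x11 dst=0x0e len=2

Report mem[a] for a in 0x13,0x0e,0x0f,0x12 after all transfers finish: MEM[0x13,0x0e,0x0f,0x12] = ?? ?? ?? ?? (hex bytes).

D0: mem[0x14..0x15] <- [60 f0]
D1: mem[0x12..0x14] <- [2a 0f 72]
D2: mem[0x14..0x15] <- [26 38]
D3: mem[0x11..0x12] <- [9c 2a]
D4: mem[0x0e..0x0f] <- [9c 2a]
query mem[0x13]=0x0f, mem[0x0e]=0x9c, mem[0x0f]=0x2a, mem[0x12]=0x2a

MEM[0x13,0x0e,0x0f,0x12] = 0f 9c 2a 2a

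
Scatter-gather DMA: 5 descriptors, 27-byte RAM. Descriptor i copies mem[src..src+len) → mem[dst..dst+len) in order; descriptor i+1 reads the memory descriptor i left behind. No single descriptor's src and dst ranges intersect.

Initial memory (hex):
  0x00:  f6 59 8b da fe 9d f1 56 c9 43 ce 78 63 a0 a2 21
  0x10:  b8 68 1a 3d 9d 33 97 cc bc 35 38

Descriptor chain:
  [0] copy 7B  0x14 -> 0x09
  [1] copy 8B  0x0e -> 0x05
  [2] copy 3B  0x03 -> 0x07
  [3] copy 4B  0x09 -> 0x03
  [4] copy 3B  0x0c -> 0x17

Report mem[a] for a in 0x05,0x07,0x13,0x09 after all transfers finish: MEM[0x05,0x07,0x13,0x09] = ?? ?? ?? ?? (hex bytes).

MEM[0x05,0x07,0x13,0x09] = 9d da 3d 35

  after D0: wrote 7B at 0x09 = 9d3397ccbc3538
  after D1: wrote 8B at 0x05 = 3538b8681a3d9d33
  after D2: wrote 3B at 0x07 = dafe35
  after D3: wrote 4B at 0x03 = 353d9d33
  after D4: wrote 3B at 0x17 = 33bc35
query mem[0x05]=0x9d, mem[0x07]=0xda, mem[0x13]=0x3d, mem[0x09]=0x35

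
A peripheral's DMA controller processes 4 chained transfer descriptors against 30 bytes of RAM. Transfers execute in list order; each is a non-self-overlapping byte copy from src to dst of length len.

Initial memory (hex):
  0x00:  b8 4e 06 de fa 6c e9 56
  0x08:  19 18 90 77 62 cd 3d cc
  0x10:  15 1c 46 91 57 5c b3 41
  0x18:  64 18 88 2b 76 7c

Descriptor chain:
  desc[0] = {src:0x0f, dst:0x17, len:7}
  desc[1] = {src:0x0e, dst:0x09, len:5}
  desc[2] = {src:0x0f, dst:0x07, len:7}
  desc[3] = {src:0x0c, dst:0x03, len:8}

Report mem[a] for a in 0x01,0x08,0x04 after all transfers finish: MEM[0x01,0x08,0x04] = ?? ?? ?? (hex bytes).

MEM[0x01,0x08,0x04] = 4e 1c 5c

#0 dst[0x17+7] := {0xcc,0x15,0x1c,0x46,0x91,0x57,0x5c}
#1 dst[0x09+5] := {0x3d,0xcc,0x15,0x1c,0x46}
#2 dst[0x07+7] := {0xcc,0x15,0x1c,0x46,0x91,0x57,0x5c}
#3 dst[0x03+8] := {0x57,0x5c,0x3d,0xcc,0x15,0x1c,0x46,0x91}
query mem[0x01]=0x4e, mem[0x08]=0x1c, mem[0x04]=0x5c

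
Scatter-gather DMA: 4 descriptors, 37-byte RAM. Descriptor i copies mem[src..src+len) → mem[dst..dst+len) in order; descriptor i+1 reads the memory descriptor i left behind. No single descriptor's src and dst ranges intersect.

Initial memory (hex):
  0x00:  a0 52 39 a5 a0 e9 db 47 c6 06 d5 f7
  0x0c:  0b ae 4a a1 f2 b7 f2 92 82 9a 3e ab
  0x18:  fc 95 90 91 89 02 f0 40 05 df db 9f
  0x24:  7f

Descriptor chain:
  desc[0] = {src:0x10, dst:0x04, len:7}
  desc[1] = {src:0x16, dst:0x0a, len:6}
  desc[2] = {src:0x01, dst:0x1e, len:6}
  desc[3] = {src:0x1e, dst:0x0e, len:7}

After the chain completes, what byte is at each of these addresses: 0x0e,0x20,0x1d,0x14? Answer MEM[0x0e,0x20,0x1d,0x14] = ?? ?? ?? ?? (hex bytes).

MEM[0x0e,0x20,0x1d,0x14] = 52 a5 02 7f

#0 dst[0x04+7] := {0xf2,0xb7,0xf2,0x92,0x82,0x9a,0x3e}
#1 dst[0x0a+6] := {0x3e,0xab,0xfc,0x95,0x90,0x91}
#2 dst[0x1e+6] := {0x52,0x39,0xa5,0xf2,0xb7,0xf2}
#3 dst[0x0e+7] := {0x52,0x39,0xa5,0xf2,0xb7,0xf2,0x7f}
query mem[0x0e]=0x52, mem[0x20]=0xa5, mem[0x1d]=0x02, mem[0x14]=0x7f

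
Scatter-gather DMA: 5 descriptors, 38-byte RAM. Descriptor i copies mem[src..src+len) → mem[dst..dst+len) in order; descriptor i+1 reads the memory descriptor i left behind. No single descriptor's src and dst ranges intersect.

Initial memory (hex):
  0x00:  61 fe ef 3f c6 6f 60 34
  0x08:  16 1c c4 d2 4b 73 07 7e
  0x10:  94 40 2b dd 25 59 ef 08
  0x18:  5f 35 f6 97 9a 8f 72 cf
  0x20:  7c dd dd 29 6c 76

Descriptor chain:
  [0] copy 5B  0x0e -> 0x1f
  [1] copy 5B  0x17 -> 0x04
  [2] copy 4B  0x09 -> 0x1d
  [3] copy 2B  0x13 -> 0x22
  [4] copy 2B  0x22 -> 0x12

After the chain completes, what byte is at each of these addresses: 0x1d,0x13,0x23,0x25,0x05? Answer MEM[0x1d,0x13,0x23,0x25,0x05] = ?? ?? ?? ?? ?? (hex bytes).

#0 dst[0x1f+5] := {0x07,0x7e,0x94,0x40,0x2b}
#1 dst[0x04+5] := {0x08,0x5f,0x35,0xf6,0x97}
#2 dst[0x1d+4] := {0x1c,0xc4,0xd2,0x4b}
#3 dst[0x22+2] := {0xdd,0x25}
#4 dst[0x12+2] := {0xdd,0x25}
query mem[0x1d]=0x1c, mem[0x13]=0x25, mem[0x23]=0x25, mem[0x25]=0x76, mem[0x05]=0x5f

MEM[0x1d,0x13,0x23,0x25,0x05] = 1c 25 25 76 5f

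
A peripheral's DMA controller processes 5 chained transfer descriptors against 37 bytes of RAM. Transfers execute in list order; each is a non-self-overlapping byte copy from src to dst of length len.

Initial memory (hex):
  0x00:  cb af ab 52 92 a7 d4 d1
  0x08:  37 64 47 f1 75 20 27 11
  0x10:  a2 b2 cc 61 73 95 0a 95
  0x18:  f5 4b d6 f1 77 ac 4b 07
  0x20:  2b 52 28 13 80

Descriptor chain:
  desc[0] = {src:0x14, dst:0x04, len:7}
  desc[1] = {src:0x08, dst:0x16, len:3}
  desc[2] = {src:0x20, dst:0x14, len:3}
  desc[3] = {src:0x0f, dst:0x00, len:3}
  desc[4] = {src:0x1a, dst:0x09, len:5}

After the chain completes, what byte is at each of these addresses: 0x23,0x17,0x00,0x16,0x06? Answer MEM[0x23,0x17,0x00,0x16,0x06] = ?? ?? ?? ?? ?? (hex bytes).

MEM[0x23,0x17,0x00,0x16,0x06] = 13 4b 11 28 0a

[0] 0x14->0x04 len=7 : 73 95 0a 95 f5 4b d6
[1] 0x08->0x16 len=3 : f5 4b d6
[2] 0x20->0x14 len=3 : 2b 52 28
[3] 0x0f->0x00 len=3 : 11 a2 b2
[4] 0x1a->0x09 len=5 : d6 f1 77 ac 4b
query mem[0x23]=0x13, mem[0x17]=0x4b, mem[0x00]=0x11, mem[0x16]=0x28, mem[0x06]=0x0a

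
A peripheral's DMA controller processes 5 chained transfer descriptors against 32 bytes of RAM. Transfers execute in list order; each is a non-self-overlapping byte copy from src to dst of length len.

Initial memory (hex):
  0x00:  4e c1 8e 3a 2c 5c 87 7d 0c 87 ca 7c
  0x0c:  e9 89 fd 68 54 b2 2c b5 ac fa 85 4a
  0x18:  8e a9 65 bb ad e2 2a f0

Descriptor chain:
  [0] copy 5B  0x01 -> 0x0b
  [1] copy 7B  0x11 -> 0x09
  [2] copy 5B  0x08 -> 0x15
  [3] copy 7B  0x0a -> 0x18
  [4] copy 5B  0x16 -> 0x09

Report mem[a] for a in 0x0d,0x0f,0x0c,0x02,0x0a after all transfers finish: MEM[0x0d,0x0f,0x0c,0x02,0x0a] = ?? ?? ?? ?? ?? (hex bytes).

MEM[0x0d,0x0f,0x0c,0x02,0x0a] = ac 4a b5 8e 2c

[0] 0x01->0x0b len=5 : c1 8e 3a 2c 5c
[1] 0x11->0x09 len=7 : b2 2c b5 ac fa 85 4a
[2] 0x08->0x15 len=5 : 0c b2 2c b5 ac
[3] 0x0a->0x18 len=7 : 2c b5 ac fa 85 4a 54
[4] 0x16->0x09 len=5 : b2 2c 2c b5 ac
query mem[0x0d]=0xac, mem[0x0f]=0x4a, mem[0x0c]=0xb5, mem[0x02]=0x8e, mem[0x0a]=0x2c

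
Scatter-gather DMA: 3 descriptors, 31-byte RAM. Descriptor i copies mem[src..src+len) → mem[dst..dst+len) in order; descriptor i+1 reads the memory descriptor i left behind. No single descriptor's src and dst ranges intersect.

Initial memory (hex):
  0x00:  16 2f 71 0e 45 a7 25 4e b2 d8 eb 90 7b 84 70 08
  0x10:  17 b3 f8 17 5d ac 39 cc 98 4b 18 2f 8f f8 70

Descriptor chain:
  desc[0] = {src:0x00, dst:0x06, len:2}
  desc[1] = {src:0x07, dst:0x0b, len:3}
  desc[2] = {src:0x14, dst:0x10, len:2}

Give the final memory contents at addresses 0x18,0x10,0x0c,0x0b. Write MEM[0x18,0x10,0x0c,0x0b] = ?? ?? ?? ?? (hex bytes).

MEM[0x18,0x10,0x0c,0x0b] = 98 5d b2 2f

[0] 0x00->0x06 len=2 : 16 2f
[1] 0x07->0x0b len=3 : 2f b2 d8
[2] 0x14->0x10 len=2 : 5d ac
query mem[0x18]=0x98, mem[0x10]=0x5d, mem[0x0c]=0xb2, mem[0x0b]=0x2f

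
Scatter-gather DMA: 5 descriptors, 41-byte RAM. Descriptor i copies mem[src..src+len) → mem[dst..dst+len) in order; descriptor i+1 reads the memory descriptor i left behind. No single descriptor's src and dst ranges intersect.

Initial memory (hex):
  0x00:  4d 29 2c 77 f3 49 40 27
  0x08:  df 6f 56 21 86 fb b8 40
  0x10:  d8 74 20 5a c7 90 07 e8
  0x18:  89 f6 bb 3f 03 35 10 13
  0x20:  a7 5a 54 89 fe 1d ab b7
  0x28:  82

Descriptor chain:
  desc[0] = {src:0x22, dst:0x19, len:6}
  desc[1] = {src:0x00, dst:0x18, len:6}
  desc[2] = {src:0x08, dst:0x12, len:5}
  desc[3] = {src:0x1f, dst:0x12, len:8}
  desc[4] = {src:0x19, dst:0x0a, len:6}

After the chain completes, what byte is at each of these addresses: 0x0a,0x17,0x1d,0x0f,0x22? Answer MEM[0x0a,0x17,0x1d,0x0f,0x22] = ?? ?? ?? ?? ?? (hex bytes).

MEM[0x0a,0x17,0x1d,0x0f,0x22] = ab fe 49 b7 54

  after D0: wrote 6B at 0x19 = 5489fe1dabb7
  after D1: wrote 6B at 0x18 = 4d292c77f349
  after D2: wrote 5B at 0x12 = df6f562186
  after D3: wrote 8B at 0x12 = 13a75a5489fe1dab
  after D4: wrote 6B at 0x0a = ab2c77f349b7
query mem[0x0a]=0xab, mem[0x17]=0xfe, mem[0x1d]=0x49, mem[0x0f]=0xb7, mem[0x22]=0x54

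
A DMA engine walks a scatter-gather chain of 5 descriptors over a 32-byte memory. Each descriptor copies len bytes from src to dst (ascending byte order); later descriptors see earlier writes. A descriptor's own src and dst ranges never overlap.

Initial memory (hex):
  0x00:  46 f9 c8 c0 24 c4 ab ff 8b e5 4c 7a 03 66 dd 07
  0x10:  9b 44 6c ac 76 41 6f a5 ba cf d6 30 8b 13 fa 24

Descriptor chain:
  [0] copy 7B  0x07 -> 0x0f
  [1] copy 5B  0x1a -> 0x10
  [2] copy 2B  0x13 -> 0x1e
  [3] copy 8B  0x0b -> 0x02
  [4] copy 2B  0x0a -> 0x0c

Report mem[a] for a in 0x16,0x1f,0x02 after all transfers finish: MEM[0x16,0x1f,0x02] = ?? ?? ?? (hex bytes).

MEM[0x16,0x1f,0x02] = 6f fa 7a

[0] 0x07->0x0f len=7 : ff 8b e5 4c 7a 03 66
[1] 0x1a->0x10 len=5 : d6 30 8b 13 fa
[2] 0x13->0x1e len=2 : 13 fa
[3] 0x0b->0x02 len=8 : 7a 03 66 dd ff d6 30 8b
[4] 0x0a->0x0c len=2 : 4c 7a
query mem[0x16]=0x6f, mem[0x1f]=0xfa, mem[0x02]=0x7a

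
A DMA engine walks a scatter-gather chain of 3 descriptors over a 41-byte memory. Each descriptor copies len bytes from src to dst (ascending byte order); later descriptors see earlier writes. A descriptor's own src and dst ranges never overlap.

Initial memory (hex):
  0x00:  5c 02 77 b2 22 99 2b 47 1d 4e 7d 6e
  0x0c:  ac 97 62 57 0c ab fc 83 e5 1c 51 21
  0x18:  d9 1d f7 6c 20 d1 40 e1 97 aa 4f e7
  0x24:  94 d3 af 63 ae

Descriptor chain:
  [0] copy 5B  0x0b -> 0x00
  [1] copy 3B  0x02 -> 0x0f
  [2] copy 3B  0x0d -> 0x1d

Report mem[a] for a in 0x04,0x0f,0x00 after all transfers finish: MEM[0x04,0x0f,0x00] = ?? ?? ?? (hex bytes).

MEM[0x04,0x0f,0x00] = 57 97 6e

D0: mem[0x00..0x04] <- [6e ac 97 62 57]
D1: mem[0x0f..0x11] <- [97 62 57]
D2: mem[0x1d..0x1f] <- [97 62 97]
query mem[0x04]=0x57, mem[0x0f]=0x97, mem[0x00]=0x6e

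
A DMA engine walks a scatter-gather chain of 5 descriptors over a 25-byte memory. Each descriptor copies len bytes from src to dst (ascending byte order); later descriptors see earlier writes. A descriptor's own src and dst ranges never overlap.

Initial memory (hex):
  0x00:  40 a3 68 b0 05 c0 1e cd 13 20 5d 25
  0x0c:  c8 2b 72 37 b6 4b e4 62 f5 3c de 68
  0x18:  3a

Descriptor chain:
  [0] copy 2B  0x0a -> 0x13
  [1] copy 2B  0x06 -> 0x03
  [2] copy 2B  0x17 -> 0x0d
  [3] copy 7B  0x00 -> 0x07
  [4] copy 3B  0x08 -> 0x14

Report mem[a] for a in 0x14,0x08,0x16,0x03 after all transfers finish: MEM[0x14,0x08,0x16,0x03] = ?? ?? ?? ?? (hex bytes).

  after D0: wrote 2B at 0x13 = 5d25
  after D1: wrote 2B at 0x03 = 1ecd
  after D2: wrote 2B at 0x0d = 683a
  after D3: wrote 7B at 0x07 = 40a3681ecdc01e
  after D4: wrote 3B at 0x14 = a3681e
query mem[0x14]=0xa3, mem[0x08]=0xa3, mem[0x16]=0x1e, mem[0x03]=0x1e

MEM[0x14,0x08,0x16,0x03] = a3 a3 1e 1e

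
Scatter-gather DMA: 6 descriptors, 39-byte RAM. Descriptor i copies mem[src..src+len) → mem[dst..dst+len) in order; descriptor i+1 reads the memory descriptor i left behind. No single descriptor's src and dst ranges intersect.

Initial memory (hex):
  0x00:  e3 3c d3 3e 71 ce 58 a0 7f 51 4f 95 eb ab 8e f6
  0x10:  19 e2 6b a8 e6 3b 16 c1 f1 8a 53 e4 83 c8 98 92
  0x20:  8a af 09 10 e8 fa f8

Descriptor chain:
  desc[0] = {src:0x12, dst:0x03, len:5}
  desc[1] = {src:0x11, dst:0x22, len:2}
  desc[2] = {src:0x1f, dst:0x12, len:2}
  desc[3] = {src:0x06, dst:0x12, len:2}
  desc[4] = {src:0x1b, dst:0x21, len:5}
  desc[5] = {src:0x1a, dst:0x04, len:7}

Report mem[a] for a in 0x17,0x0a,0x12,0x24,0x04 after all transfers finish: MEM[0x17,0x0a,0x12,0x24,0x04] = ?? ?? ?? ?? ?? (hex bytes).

MEM[0x17,0x0a,0x12,0x24,0x04] = c1 8a 3b 98 53

D0: mem[0x03..0x07] <- [6b a8 e6 3b 16]
D1: mem[0x22..0x23] <- [e2 6b]
D2: mem[0x12..0x13] <- [92 8a]
D3: mem[0x12..0x13] <- [3b 16]
D4: mem[0x21..0x25] <- [e4 83 c8 98 92]
D5: mem[0x04..0x0a] <- [53 e4 83 c8 98 92 8a]
query mem[0x17]=0xc1, mem[0x0a]=0x8a, mem[0x12]=0x3b, mem[0x24]=0x98, mem[0x04]=0x53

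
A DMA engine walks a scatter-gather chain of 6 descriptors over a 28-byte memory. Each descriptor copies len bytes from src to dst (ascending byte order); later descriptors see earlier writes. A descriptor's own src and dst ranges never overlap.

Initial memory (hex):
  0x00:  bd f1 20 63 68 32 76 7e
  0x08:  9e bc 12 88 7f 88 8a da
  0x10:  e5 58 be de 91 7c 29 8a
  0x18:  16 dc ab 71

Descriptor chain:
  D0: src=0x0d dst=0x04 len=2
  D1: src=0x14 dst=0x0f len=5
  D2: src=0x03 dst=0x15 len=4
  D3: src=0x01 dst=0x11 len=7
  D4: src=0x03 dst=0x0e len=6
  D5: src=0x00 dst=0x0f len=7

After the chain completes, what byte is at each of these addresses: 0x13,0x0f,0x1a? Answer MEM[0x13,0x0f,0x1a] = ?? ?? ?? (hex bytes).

MEM[0x13,0x0f,0x1a] = 88 bd ab

[0] 0x0d->0x04 len=2 : 88 8a
[1] 0x14->0x0f len=5 : 91 7c 29 8a 16
[2] 0x03->0x15 len=4 : 63 88 8a 76
[3] 0x01->0x11 len=7 : f1 20 63 88 8a 76 7e
[4] 0x03->0x0e len=6 : 63 88 8a 76 7e 9e
[5] 0x00->0x0f len=7 : bd f1 20 63 88 8a 76
query mem[0x13]=0x88, mem[0x0f]=0xbd, mem[0x1a]=0xab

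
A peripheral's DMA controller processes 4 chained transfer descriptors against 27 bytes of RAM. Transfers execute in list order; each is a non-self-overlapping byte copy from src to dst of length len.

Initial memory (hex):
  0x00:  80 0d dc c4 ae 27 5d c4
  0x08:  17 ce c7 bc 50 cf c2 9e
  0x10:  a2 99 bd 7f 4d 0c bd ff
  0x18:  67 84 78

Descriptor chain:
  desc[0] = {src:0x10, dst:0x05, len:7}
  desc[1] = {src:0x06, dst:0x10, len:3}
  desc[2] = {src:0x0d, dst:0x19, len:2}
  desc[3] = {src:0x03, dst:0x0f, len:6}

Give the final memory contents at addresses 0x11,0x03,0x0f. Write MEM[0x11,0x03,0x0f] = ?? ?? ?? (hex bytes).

MEM[0x11,0x03,0x0f] = a2 c4 c4

[0] 0x10->0x05 len=7 : a2 99 bd 7f 4d 0c bd
[1] 0x06->0x10 len=3 : 99 bd 7f
[2] 0x0d->0x19 len=2 : cf c2
[3] 0x03->0x0f len=6 : c4 ae a2 99 bd 7f
query mem[0x11]=0xa2, mem[0x03]=0xc4, mem[0x0f]=0xc4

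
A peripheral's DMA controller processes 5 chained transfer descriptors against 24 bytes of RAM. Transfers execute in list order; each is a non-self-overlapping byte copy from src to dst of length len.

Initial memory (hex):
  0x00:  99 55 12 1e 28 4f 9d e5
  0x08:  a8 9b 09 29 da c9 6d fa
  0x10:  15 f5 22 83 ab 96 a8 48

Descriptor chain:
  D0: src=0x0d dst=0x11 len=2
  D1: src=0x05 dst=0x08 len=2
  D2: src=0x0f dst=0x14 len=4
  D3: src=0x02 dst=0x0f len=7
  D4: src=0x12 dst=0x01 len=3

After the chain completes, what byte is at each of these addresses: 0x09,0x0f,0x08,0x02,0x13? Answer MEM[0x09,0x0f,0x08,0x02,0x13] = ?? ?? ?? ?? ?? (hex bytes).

#0 dst[0x11+2] := {0xc9,0x6d}
#1 dst[0x08+2] := {0x4f,0x9d}
#2 dst[0x14+4] := {0xfa,0x15,0xc9,0x6d}
#3 dst[0x0f+7] := {0x12,0x1e,0x28,0x4f,0x9d,0xe5,0x4f}
#4 dst[0x01+3] := {0x4f,0x9d,0xe5}
query mem[0x09]=0x9d, mem[0x0f]=0x12, mem[0x08]=0x4f, mem[0x02]=0x9d, mem[0x13]=0x9d

MEM[0x09,0x0f,0x08,0x02,0x13] = 9d 12 4f 9d 9d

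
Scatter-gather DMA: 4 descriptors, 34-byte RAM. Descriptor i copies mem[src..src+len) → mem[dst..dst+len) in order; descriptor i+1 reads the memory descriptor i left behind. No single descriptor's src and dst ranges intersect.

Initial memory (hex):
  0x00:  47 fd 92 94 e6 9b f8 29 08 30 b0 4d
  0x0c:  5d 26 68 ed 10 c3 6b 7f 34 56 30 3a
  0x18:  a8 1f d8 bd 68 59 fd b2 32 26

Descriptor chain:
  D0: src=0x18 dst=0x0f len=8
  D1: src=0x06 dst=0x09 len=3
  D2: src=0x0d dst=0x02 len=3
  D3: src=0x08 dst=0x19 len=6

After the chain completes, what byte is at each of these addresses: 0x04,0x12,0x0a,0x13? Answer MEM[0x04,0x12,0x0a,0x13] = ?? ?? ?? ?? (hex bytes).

MEM[0x04,0x12,0x0a,0x13] = a8 bd 29 68

[0] 0x18->0x0f len=8 : a8 1f d8 bd 68 59 fd b2
[1] 0x06->0x09 len=3 : f8 29 08
[2] 0x0d->0x02 len=3 : 26 68 a8
[3] 0x08->0x19 len=6 : 08 f8 29 08 5d 26
query mem[0x04]=0xa8, mem[0x12]=0xbd, mem[0x0a]=0x29, mem[0x13]=0x68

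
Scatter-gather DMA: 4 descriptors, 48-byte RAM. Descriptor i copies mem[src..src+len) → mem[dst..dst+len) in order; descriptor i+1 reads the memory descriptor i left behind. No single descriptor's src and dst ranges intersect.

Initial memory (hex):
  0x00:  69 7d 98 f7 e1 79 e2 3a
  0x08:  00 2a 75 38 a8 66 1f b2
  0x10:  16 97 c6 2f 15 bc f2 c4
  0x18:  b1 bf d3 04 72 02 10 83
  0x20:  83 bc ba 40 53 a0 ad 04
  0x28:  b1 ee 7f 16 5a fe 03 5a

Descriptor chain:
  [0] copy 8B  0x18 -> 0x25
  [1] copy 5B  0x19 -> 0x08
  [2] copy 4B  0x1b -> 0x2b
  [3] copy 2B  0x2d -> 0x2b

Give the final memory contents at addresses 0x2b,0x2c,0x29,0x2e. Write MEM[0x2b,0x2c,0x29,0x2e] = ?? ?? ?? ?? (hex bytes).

  after D0: wrote 8B at 0x25 = b1bfd30472021083
  after D1: wrote 5B at 0x08 = bfd3047202
  after D2: wrote 4B at 0x2b = 04720210
  after D3: wrote 2B at 0x2b = 0210
query mem[0x2b]=0x02, mem[0x2c]=0x10, mem[0x29]=0x72, mem[0x2e]=0x10

MEM[0x2b,0x2c,0x29,0x2e] = 02 10 72 10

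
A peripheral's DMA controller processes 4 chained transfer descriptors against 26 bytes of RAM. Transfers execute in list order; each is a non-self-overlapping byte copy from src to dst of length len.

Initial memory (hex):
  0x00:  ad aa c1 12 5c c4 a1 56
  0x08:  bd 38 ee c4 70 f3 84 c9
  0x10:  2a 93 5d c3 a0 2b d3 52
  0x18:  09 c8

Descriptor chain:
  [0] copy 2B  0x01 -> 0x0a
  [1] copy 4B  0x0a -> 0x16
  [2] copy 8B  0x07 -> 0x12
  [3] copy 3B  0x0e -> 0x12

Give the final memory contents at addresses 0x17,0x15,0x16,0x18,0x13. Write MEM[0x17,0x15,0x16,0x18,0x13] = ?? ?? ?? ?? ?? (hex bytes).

D0: mem[0x0a..0x0b] <- [aa c1]
D1: mem[0x16..0x19] <- [aa c1 70 f3]
D2: mem[0x12..0x19] <- [56 bd 38 aa c1 70 f3 84]
D3: mem[0x12..0x14] <- [84 c9 2a]
query mem[0x17]=0x70, mem[0x15]=0xaa, mem[0x16]=0xc1, mem[0x18]=0xf3, mem[0x13]=0xc9

MEM[0x17,0x15,0x16,0x18,0x13] = 70 aa c1 f3 c9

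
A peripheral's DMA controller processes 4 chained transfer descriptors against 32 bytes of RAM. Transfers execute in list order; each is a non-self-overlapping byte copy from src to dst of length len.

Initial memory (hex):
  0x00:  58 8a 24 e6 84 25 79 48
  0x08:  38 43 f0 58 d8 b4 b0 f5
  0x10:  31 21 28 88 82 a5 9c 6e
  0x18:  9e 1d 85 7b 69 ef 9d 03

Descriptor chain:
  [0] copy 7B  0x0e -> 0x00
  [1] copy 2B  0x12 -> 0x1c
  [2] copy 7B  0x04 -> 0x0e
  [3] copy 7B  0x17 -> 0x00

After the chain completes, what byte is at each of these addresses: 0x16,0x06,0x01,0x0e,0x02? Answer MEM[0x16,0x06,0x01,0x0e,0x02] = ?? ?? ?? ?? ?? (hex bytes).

MEM[0x16,0x06,0x01,0x0e,0x02] = 9c 88 9e 28 1d

[0] 0x0e->0x00 len=7 : b0 f5 31 21 28 88 82
[1] 0x12->0x1c len=2 : 28 88
[2] 0x04->0x0e len=7 : 28 88 82 48 38 43 f0
[3] 0x17->0x00 len=7 : 6e 9e 1d 85 7b 28 88
query mem[0x16]=0x9c, mem[0x06]=0x88, mem[0x01]=0x9e, mem[0x0e]=0x28, mem[0x02]=0x1d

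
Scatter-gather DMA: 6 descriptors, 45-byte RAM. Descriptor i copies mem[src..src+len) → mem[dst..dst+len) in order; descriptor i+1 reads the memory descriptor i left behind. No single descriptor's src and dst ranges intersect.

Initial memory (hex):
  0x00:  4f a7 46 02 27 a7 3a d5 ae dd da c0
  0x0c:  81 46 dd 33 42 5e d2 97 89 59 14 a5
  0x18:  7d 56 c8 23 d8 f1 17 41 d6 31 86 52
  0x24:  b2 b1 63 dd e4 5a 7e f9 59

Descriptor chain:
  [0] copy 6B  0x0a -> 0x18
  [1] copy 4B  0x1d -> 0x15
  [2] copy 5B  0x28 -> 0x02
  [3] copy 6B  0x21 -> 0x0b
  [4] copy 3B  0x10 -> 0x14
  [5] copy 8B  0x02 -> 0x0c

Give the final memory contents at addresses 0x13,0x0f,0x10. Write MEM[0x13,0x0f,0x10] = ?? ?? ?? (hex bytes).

[0] 0x0a->0x18 len=6 : da c0 81 46 dd 33
[1] 0x1d->0x15 len=4 : 33 17 41 d6
[2] 0x28->0x02 len=5 : e4 5a 7e f9 59
[3] 0x21->0x0b len=6 : 31 86 52 b2 b1 63
[4] 0x10->0x14 len=3 : 63 5e d2
[5] 0x02->0x0c len=8 : e4 5a 7e f9 59 d5 ae dd
query mem[0x13]=0xdd, mem[0x0f]=0xf9, mem[0x10]=0x59

MEM[0x13,0x0f,0x10] = dd f9 59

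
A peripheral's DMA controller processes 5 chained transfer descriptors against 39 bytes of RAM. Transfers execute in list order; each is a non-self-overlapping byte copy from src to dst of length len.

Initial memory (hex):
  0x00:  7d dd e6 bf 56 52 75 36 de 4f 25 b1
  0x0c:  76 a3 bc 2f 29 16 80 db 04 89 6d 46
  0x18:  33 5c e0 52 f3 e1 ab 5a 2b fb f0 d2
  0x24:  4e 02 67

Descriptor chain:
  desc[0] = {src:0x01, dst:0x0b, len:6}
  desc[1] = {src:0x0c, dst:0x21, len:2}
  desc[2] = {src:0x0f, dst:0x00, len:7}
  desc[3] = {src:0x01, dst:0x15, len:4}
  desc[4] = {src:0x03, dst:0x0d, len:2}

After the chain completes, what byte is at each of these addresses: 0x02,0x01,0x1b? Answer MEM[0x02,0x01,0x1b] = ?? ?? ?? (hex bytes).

MEM[0x02,0x01,0x1b] = 16 75 52

[0] 0x01->0x0b len=6 : dd e6 bf 56 52 75
[1] 0x0c->0x21 len=2 : e6 bf
[2] 0x0f->0x00 len=7 : 52 75 16 80 db 04 89
[3] 0x01->0x15 len=4 : 75 16 80 db
[4] 0x03->0x0d len=2 : 80 db
query mem[0x02]=0x16, mem[0x01]=0x75, mem[0x1b]=0x52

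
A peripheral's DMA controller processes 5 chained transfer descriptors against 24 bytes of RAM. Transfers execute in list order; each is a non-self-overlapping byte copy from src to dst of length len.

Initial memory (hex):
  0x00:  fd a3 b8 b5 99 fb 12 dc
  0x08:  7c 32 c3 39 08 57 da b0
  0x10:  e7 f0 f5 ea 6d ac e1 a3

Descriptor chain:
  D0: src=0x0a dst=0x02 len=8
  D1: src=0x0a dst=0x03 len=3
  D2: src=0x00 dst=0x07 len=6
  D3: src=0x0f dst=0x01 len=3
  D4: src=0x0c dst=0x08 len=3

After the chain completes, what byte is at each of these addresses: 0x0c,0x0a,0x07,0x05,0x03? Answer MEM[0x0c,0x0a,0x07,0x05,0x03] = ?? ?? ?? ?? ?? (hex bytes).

D0: mem[0x02..0x09] <- [c3 39 08 57 da b0 e7 f0]
D1: mem[0x03..0x05] <- [c3 39 08]
D2: mem[0x07..0x0c] <- [fd a3 c3 c3 39 08]
D3: mem[0x01..0x03] <- [b0 e7 f0]
D4: mem[0x08..0x0a] <- [08 57 da]
query mem[0x0c]=0x08, mem[0x0a]=0xda, mem[0x07]=0xfd, mem[0x05]=0x08, mem[0x03]=0xf0

MEM[0x0c,0x0a,0x07,0x05,0x03] = 08 da fd 08 f0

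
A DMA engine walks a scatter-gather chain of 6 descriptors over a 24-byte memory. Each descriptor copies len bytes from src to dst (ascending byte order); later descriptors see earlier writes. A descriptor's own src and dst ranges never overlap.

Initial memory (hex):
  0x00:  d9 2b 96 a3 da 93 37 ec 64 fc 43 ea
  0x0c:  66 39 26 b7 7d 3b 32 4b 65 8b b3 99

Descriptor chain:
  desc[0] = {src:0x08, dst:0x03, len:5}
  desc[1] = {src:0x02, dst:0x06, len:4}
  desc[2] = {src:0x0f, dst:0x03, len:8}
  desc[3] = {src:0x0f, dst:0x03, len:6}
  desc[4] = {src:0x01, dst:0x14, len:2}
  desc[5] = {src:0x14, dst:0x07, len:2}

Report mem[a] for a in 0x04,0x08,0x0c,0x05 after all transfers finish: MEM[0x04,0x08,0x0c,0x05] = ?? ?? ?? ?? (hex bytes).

#0 dst[0x03+5] := {0x64,0xfc,0x43,0xea,0x66}
#1 dst[0x06+4] := {0x96,0x64,0xfc,0x43}
#2 dst[0x03+8] := {0xb7,0x7d,0x3b,0x32,0x4b,0x65,0x8b,0xb3}
#3 dst[0x03+6] := {0xb7,0x7d,0x3b,0x32,0x4b,0x65}
#4 dst[0x14+2] := {0x2b,0x96}
#5 dst[0x07+2] := {0x2b,0x96}
query mem[0x04]=0x7d, mem[0x08]=0x96, mem[0x0c]=0x66, mem[0x05]=0x3b

MEM[0x04,0x08,0x0c,0x05] = 7d 96 66 3b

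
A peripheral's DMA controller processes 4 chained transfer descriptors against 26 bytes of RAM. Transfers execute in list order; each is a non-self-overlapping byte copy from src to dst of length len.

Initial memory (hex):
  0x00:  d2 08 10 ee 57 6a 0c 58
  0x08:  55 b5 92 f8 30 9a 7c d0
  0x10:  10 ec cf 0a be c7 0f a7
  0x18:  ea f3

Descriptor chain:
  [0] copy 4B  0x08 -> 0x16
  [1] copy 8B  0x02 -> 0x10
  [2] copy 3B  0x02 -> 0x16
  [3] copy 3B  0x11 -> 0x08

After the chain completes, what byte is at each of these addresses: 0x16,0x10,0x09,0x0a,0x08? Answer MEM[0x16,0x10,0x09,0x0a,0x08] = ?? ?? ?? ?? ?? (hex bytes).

  after D0: wrote 4B at 0x16 = 55b592f8
  after D1: wrote 8B at 0x10 = 10ee576a0c5855b5
  after D2: wrote 3B at 0x16 = 10ee57
  after D3: wrote 3B at 0x08 = ee576a
query mem[0x16]=0x10, mem[0x10]=0x10, mem[0x09]=0x57, mem[0x0a]=0x6a, mem[0x08]=0xee

MEM[0x16,0x10,0x09,0x0a,0x08] = 10 10 57 6a ee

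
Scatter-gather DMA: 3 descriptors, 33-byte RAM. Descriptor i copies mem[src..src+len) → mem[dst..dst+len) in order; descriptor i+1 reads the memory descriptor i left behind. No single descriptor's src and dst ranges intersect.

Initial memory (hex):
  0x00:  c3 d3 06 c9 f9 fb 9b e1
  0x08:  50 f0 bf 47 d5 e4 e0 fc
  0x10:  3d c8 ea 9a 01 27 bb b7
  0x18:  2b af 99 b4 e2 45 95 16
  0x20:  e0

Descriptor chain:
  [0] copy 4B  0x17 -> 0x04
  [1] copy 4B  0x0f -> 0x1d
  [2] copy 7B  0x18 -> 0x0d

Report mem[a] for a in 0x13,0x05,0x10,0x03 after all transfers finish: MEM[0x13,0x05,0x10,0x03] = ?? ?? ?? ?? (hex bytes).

MEM[0x13,0x05,0x10,0x03] = 3d 2b b4 c9

#0 dst[0x04+4] := {0xb7,0x2b,0xaf,0x99}
#1 dst[0x1d+4] := {0xfc,0x3d,0xc8,0xea}
#2 dst[0x0d+7] := {0x2b,0xaf,0x99,0xb4,0xe2,0xfc,0x3d}
query mem[0x13]=0x3d, mem[0x05]=0x2b, mem[0x10]=0xb4, mem[0x03]=0xc9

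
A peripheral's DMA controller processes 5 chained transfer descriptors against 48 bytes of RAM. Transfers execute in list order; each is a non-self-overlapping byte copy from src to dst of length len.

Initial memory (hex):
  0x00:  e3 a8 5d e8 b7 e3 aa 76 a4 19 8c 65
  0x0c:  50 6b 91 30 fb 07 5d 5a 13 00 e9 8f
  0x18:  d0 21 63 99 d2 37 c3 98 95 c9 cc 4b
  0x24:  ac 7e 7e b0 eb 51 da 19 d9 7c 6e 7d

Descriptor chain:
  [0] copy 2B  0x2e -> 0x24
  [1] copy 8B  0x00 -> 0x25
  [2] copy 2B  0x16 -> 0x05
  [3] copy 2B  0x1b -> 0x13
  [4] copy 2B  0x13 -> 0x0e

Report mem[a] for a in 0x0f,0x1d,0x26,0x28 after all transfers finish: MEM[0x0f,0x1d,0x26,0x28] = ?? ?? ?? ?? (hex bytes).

#0 dst[0x24+2] := {0x6e,0x7d}
#1 dst[0x25+8] := {0xe3,0xa8,0x5d,0xe8,0xb7,0xe3,0xaa,0x76}
#2 dst[0x05+2] := {0xe9,0x8f}
#3 dst[0x13+2] := {0x99,0xd2}
#4 dst[0x0e+2] := {0x99,0xd2}
query mem[0x0f]=0xd2, mem[0x1d]=0x37, mem[0x26]=0xa8, mem[0x28]=0xe8

MEM[0x0f,0x1d,0x26,0x28] = d2 37 a8 e8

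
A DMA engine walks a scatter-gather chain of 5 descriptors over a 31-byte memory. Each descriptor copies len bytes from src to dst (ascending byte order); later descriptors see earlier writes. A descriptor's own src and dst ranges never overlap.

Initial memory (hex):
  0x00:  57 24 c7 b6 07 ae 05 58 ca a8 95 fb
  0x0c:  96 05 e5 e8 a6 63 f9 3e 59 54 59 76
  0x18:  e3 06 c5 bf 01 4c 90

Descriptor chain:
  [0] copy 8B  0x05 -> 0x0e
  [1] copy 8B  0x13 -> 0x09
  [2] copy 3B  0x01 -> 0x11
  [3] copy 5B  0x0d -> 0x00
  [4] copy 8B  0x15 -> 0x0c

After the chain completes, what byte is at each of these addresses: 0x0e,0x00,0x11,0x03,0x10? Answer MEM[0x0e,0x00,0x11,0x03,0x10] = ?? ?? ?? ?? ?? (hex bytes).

D0: mem[0x0e..0x15] <- [ae 05 58 ca a8 95 fb 96]
D1: mem[0x09..0x10] <- [95 fb 96 59 76 e3 06 c5]
D2: mem[0x11..0x13] <- [24 c7 b6]
D3: mem[0x00..0x04] <- [76 e3 06 c5 24]
D4: mem[0x0c..0x13] <- [96 59 76 e3 06 c5 bf 01]
query mem[0x0e]=0x76, mem[0x00]=0x76, mem[0x11]=0xc5, mem[0x03]=0xc5, mem[0x10]=0x06

MEM[0x0e,0x00,0x11,0x03,0x10] = 76 76 c5 c5 06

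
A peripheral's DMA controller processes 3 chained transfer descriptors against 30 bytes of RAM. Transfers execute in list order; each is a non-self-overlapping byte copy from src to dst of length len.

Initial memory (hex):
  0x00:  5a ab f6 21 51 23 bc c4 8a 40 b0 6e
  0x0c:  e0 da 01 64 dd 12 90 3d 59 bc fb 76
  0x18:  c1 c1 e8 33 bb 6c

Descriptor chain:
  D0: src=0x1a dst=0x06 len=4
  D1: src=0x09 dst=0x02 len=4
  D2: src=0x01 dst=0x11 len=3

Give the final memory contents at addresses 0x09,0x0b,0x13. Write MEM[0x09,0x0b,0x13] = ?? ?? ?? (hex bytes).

MEM[0x09,0x0b,0x13] = 6c 6e b0

[0] 0x1a->0x06 len=4 : e8 33 bb 6c
[1] 0x09->0x02 len=4 : 6c b0 6e e0
[2] 0x01->0x11 len=3 : ab 6c b0
query mem[0x09]=0x6c, mem[0x0b]=0x6e, mem[0x13]=0xb0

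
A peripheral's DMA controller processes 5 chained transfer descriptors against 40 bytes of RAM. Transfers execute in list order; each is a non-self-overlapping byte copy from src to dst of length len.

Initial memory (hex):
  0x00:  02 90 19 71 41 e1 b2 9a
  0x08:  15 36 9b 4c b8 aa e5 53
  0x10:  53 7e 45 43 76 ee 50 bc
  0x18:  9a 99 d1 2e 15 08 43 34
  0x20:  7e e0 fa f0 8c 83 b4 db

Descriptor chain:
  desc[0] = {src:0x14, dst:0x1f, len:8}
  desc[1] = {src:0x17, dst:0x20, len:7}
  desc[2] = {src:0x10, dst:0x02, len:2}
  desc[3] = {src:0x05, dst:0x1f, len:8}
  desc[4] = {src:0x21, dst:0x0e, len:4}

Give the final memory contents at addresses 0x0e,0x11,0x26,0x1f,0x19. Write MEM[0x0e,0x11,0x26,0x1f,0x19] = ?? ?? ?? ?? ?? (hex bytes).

D0: mem[0x1f..0x26] <- [76 ee 50 bc 9a 99 d1 2e]
D1: mem[0x20..0x26] <- [bc 9a 99 d1 2e 15 08]
D2: mem[0x02..0x03] <- [53 7e]
D3: mem[0x1f..0x26] <- [e1 b2 9a 15 36 9b 4c b8]
D4: mem[0x0e..0x11] <- [9a 15 36 9b]
query mem[0x0e]=0x9a, mem[0x11]=0x9b, mem[0x26]=0xb8, mem[0x1f]=0xe1, mem[0x19]=0x99

MEM[0x0e,0x11,0x26,0x1f,0x19] = 9a 9b b8 e1 99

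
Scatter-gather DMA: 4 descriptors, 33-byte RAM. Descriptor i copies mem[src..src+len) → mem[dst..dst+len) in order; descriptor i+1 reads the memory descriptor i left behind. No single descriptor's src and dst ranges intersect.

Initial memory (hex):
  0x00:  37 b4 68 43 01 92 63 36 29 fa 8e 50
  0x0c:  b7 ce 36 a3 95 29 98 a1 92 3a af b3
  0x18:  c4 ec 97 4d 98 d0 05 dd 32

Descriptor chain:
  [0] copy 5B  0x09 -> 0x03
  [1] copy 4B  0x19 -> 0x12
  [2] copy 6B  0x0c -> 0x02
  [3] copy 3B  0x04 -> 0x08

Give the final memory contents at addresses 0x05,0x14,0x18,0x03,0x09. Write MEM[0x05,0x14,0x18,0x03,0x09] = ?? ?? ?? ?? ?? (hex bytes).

MEM[0x05,0x14,0x18,0x03,0x09] = a3 4d c4 ce a3

[0] 0x09->0x03 len=5 : fa 8e 50 b7 ce
[1] 0x19->0x12 len=4 : ec 97 4d 98
[2] 0x0c->0x02 len=6 : b7 ce 36 a3 95 29
[3] 0x04->0x08 len=3 : 36 a3 95
query mem[0x05]=0xa3, mem[0x14]=0x4d, mem[0x18]=0xc4, mem[0x03]=0xce, mem[0x09]=0xa3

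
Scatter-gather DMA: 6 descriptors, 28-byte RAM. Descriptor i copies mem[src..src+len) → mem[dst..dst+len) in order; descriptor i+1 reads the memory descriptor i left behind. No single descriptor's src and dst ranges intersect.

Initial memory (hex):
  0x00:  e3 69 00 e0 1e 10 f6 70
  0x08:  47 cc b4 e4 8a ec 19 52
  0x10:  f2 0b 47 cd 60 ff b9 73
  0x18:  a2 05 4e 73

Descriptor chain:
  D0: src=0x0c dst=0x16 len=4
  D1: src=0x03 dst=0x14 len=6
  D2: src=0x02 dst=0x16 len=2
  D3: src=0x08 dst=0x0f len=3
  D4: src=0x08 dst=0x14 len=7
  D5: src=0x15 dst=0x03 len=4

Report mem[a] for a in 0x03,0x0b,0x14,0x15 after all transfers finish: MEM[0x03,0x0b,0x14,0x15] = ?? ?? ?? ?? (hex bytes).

MEM[0x03,0x0b,0x14,0x15] = cc e4 47 cc

[0] 0x0c->0x16 len=4 : 8a ec 19 52
[1] 0x03->0x14 len=6 : e0 1e 10 f6 70 47
[2] 0x02->0x16 len=2 : 00 e0
[3] 0x08->0x0f len=3 : 47 cc b4
[4] 0x08->0x14 len=7 : 47 cc b4 e4 8a ec 19
[5] 0x15->0x03 len=4 : cc b4 e4 8a
query mem[0x03]=0xcc, mem[0x0b]=0xe4, mem[0x14]=0x47, mem[0x15]=0xcc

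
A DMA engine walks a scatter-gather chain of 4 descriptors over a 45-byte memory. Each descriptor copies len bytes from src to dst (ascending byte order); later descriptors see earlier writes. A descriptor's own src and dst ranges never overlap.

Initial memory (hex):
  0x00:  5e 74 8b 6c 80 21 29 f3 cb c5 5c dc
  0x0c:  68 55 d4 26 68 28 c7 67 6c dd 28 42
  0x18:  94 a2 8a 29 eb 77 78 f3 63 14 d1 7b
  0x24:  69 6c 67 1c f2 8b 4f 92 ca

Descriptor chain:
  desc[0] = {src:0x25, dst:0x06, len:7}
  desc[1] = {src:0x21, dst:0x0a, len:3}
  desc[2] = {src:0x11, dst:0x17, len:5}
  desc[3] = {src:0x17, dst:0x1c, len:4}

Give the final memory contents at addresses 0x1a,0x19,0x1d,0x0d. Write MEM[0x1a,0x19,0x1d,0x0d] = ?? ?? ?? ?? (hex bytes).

MEM[0x1a,0x19,0x1d,0x0d] = 6c 67 c7 55

[0] 0x25->0x06 len=7 : 6c 67 1c f2 8b 4f 92
[1] 0x21->0x0a len=3 : 14 d1 7b
[2] 0x11->0x17 len=5 : 28 c7 67 6c dd
[3] 0x17->0x1c len=4 : 28 c7 67 6c
query mem[0x1a]=0x6c, mem[0x19]=0x67, mem[0x1d]=0xc7, mem[0x0d]=0x55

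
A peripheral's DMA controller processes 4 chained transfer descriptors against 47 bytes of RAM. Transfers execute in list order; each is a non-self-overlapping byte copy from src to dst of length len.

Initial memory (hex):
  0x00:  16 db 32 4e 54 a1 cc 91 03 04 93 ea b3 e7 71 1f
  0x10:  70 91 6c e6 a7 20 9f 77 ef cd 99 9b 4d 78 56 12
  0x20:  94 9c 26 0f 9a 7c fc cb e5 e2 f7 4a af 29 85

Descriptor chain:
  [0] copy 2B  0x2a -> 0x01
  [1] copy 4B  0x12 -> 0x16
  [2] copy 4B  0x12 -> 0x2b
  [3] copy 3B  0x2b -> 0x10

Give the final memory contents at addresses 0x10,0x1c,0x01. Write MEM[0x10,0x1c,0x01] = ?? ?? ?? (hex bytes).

D0: mem[0x01..0x02] <- [f7 4a]
D1: mem[0x16..0x19] <- [6c e6 a7 20]
D2: mem[0x2b..0x2e] <- [6c e6 a7 20]
D3: mem[0x10..0x12] <- [6c e6 a7]
query mem[0x10]=0x6c, mem[0x1c]=0x4d, mem[0x01]=0xf7

MEM[0x10,0x1c,0x01] = 6c 4d f7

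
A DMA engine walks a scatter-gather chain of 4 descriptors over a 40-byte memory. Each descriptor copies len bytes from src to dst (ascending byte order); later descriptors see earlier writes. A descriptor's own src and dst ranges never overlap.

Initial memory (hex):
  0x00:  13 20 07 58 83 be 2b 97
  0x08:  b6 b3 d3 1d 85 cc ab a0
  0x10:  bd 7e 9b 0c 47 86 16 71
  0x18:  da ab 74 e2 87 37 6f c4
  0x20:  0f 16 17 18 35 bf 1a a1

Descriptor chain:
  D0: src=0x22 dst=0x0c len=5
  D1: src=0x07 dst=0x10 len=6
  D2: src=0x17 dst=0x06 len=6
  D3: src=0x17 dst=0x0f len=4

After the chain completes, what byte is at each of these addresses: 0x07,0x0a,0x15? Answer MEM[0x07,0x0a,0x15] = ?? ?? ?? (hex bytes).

#0 dst[0x0c+5] := {0x17,0x18,0x35,0xbf,0x1a}
#1 dst[0x10+6] := {0x97,0xb6,0xb3,0xd3,0x1d,0x17}
#2 dst[0x06+6] := {0x71,0xda,0xab,0x74,0xe2,0x87}
#3 dst[0x0f+4] := {0x71,0xda,0xab,0x74}
query mem[0x07]=0xda, mem[0x0a]=0xe2, mem[0x15]=0x17

MEM[0x07,0x0a,0x15] = da e2 17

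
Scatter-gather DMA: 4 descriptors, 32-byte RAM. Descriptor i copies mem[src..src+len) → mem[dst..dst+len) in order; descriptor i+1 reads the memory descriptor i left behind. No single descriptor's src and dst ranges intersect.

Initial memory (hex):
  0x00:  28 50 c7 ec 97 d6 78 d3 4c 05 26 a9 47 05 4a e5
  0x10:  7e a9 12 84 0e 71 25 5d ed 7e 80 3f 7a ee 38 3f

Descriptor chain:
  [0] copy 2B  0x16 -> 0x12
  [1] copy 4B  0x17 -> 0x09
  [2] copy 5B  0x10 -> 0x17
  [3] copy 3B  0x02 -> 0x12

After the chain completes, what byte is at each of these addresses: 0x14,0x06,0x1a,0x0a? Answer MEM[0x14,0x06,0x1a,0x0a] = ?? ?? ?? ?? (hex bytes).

MEM[0x14,0x06,0x1a,0x0a] = 97 78 5d ed

#0 dst[0x12+2] := {0x25,0x5d}
#1 dst[0x09+4] := {0x5d,0xed,0x7e,0x80}
#2 dst[0x17+5] := {0x7e,0xa9,0x25,0x5d,0x0e}
#3 dst[0x12+3] := {0xc7,0xec,0x97}
query mem[0x14]=0x97, mem[0x06]=0x78, mem[0x1a]=0x5d, mem[0x0a]=0xed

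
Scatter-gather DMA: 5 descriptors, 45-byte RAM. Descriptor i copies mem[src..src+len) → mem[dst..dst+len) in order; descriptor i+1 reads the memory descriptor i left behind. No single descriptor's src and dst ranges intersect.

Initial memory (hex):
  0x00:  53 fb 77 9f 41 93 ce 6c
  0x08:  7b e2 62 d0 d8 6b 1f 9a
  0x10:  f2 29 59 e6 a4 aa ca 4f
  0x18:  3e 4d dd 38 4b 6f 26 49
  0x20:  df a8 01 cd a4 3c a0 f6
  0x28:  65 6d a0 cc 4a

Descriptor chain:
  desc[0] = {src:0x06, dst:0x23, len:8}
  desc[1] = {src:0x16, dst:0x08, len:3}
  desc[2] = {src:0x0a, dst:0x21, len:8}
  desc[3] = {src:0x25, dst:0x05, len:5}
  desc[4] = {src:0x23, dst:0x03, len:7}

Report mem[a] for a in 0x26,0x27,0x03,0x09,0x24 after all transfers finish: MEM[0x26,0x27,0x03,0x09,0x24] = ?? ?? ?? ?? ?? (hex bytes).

[0] 0x06->0x23 len=8 : ce 6c 7b e2 62 d0 d8 6b
[1] 0x16->0x08 len=3 : ca 4f 3e
[2] 0x0a->0x21 len=8 : 3e d0 d8 6b 1f 9a f2 29
[3] 0x25->0x05 len=5 : 1f 9a f2 29 d8
[4] 0x23->0x03 len=7 : d8 6b 1f 9a f2 29 d8
query mem[0x26]=0x9a, mem[0x27]=0xf2, mem[0x03]=0xd8, mem[0x09]=0xd8, mem[0x24]=0x6b

MEM[0x26,0x27,0x03,0x09,0x24] = 9a f2 d8 d8 6b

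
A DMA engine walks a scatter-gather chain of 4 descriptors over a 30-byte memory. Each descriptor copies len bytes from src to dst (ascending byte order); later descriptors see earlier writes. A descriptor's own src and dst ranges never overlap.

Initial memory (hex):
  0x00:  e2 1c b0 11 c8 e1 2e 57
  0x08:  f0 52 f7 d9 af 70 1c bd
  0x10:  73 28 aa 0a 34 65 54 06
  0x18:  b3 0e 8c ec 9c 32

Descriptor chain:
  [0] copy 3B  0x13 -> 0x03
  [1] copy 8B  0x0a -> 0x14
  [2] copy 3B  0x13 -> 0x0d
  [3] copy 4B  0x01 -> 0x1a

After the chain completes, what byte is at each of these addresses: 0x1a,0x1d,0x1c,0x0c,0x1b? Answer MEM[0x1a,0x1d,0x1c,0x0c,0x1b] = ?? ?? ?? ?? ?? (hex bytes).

MEM[0x1a,0x1d,0x1c,0x0c,0x1b] = 1c 34 0a af b0

D0: mem[0x03..0x05] <- [0a 34 65]
D1: mem[0x14..0x1b] <- [f7 d9 af 70 1c bd 73 28]
D2: mem[0x0d..0x0f] <- [0a f7 d9]
D3: mem[0x1a..0x1d] <- [1c b0 0a 34]
query mem[0x1a]=0x1c, mem[0x1d]=0x34, mem[0x1c]=0x0a, mem[0x0c]=0xaf, mem[0x1b]=0xb0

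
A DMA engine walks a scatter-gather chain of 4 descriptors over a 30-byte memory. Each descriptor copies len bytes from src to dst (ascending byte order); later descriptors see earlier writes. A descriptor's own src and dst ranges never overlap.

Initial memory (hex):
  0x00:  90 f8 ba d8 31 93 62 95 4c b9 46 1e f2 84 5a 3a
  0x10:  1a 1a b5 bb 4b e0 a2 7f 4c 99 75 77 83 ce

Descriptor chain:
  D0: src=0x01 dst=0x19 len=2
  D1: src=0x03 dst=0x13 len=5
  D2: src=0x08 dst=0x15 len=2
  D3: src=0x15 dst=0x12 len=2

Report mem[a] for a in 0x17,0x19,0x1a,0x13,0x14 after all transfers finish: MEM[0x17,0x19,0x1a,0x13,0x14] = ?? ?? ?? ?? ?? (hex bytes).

[0] 0x01->0x19 len=2 : f8 ba
[1] 0x03->0x13 len=5 : d8 31 93 62 95
[2] 0x08->0x15 len=2 : 4c b9
[3] 0x15->0x12 len=2 : 4c b9
query mem[0x17]=0x95, mem[0x19]=0xf8, mem[0x1a]=0xba, mem[0x13]=0xb9, mem[0x14]=0x31

MEM[0x17,0x19,0x1a,0x13,0x14] = 95 f8 ba b9 31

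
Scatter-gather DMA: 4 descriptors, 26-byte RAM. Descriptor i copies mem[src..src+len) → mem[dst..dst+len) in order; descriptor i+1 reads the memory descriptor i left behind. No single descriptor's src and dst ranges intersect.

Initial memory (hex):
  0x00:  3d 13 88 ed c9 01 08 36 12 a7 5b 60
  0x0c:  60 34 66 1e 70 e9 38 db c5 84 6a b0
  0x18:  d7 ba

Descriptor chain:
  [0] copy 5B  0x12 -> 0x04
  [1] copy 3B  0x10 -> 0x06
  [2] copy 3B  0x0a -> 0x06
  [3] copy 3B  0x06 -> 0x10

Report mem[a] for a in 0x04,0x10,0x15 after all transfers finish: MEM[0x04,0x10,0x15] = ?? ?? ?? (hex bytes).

#0 dst[0x04+5] := {0x38,0xdb,0xc5,0x84,0x6a}
#1 dst[0x06+3] := {0x70,0xe9,0x38}
#2 dst[0x06+3] := {0x5b,0x60,0x60}
#3 dst[0x10+3] := {0x5b,0x60,0x60}
query mem[0x04]=0x38, mem[0x10]=0x5b, mem[0x15]=0x84

MEM[0x04,0x10,0x15] = 38 5b 84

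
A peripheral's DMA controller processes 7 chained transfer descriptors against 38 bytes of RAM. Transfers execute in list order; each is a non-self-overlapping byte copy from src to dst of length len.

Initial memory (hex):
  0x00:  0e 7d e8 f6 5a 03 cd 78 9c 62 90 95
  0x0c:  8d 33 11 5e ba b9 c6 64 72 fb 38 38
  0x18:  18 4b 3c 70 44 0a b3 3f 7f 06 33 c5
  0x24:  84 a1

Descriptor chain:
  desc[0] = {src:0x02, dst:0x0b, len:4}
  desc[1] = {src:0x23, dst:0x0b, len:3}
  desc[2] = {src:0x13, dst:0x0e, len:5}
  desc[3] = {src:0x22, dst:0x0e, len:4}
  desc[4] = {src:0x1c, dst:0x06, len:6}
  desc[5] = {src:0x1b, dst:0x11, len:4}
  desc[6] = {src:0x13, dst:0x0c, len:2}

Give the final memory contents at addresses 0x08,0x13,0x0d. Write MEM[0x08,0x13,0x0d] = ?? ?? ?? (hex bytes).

MEM[0x08,0x13,0x0d] = b3 0a b3

[0] 0x02->0x0b len=4 : e8 f6 5a 03
[1] 0x23->0x0b len=3 : c5 84 a1
[2] 0x13->0x0e len=5 : 64 72 fb 38 38
[3] 0x22->0x0e len=4 : 33 c5 84 a1
[4] 0x1c->0x06 len=6 : 44 0a b3 3f 7f 06
[5] 0x1b->0x11 len=4 : 70 44 0a b3
[6] 0x13->0x0c len=2 : 0a b3
query mem[0x08]=0xb3, mem[0x13]=0x0a, mem[0x0d]=0xb3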